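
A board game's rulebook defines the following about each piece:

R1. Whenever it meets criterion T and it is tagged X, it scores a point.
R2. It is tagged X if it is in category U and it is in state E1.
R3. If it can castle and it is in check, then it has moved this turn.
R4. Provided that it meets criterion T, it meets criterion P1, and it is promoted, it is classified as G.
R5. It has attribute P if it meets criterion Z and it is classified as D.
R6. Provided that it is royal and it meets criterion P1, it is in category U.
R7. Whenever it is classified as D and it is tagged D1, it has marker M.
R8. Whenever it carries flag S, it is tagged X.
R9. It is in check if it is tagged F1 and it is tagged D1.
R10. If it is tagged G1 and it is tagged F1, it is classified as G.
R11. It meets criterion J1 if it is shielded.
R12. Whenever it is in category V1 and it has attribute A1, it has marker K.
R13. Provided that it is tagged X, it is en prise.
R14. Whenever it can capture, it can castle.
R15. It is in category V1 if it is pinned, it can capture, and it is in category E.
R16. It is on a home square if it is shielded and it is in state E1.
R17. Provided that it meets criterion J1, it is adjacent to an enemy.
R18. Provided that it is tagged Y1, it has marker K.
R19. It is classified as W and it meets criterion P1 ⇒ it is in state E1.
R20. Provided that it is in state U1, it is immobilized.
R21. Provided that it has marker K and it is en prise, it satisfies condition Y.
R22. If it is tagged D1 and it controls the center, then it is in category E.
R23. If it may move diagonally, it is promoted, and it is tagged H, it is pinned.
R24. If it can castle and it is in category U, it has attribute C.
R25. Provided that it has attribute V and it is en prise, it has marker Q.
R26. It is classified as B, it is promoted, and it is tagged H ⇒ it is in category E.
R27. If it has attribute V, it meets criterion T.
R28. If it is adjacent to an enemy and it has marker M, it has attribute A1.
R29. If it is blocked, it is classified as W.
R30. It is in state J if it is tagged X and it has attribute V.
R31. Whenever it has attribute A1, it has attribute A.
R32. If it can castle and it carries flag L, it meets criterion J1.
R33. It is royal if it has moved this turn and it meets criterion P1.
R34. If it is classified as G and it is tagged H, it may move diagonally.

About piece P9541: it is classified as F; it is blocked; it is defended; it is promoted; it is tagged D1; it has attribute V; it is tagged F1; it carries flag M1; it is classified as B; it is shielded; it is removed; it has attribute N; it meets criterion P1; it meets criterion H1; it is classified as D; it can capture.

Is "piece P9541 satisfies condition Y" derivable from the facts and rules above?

No

Forward chaining from the given facts derives: has marker M, is in check, meets criterion J1, can castle, is adjacent to an enemy, meets criterion T, has attribute A1, is classified as W, has attribute A, has moved this turn, is classified as G, is in state E1, is royal, is in category U, is on a home square, has attribute C, is tagged X, is en prise, has marker Q, is in state J, scores a point.
The only rule concluding "it satisfies condition Y" is R21, which needs "it has marker K"; that is never established.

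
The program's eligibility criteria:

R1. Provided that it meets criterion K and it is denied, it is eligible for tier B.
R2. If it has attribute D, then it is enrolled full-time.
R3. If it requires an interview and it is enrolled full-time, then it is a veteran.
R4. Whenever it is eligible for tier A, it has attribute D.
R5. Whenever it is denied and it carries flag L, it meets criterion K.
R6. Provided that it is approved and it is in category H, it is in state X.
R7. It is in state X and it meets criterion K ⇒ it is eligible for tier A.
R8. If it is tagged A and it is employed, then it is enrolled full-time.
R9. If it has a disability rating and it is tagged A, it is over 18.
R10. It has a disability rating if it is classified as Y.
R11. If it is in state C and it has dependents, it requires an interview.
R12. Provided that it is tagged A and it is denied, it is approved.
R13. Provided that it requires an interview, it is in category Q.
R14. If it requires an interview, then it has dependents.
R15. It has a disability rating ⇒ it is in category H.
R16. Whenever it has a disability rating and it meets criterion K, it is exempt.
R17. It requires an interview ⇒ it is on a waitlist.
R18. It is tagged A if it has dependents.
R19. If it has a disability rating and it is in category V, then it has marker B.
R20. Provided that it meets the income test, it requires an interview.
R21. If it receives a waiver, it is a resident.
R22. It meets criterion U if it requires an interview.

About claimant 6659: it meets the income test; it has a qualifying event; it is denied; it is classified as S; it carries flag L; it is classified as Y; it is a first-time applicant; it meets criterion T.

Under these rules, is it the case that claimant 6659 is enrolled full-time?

By R5 (it is denied, it carries flag L): it meets criterion K.
By R10 (it is classified as Y): it has a disability rating.
By R15 (it has a disability rating): it is in category H.
By R20 (it meets the income test): it requires an interview.
By R14 (it requires an interview): it has dependents.
By R18 (it has dependents): it is tagged A.
By R12 (it is tagged A, it is denied): it is approved.
By R6 (it is approved, it is in category H): it is in state X.
By R7 (it is in state X, it meets criterion K): it is eligible for tier A.
By R4 (it is eligible for tier A): it has attribute D.
By R2 (it has attribute D): it is enrolled full-time.

Yes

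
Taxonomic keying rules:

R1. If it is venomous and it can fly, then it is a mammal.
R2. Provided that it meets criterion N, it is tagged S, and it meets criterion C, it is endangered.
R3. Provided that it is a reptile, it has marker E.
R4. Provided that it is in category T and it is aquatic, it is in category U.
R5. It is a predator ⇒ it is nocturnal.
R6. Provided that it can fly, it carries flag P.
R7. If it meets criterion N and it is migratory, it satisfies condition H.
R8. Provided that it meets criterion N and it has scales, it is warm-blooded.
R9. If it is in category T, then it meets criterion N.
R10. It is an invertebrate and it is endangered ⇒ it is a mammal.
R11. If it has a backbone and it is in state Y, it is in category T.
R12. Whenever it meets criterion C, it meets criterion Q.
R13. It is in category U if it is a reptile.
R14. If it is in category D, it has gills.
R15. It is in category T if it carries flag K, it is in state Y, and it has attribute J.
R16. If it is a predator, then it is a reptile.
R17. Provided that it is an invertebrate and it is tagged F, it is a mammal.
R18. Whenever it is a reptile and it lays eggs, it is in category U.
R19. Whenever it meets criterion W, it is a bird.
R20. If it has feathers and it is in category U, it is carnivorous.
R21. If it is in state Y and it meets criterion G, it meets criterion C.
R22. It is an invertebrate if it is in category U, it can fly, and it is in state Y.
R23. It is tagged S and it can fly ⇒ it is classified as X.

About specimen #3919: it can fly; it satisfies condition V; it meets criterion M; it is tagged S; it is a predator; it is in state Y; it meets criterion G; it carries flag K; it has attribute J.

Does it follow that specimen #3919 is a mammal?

By R15 (it carries flag K, it is in state Y, it has attribute J): it is in category T.
By R16 (it is a predator): it is a reptile.
By R21 (it is in state Y, it meets criterion G): it meets criterion C.
By R9 (it is in category T): it meets criterion N.
By R13 (it is a reptile): it is in category U.
By R22 (it is in category U, it can fly, it is in state Y): it is an invertebrate.
By R2 (it meets criterion N, it is tagged S, it meets criterion C): it is endangered.
By R10 (it is an invertebrate, it is endangered): it is a mammal.

Yes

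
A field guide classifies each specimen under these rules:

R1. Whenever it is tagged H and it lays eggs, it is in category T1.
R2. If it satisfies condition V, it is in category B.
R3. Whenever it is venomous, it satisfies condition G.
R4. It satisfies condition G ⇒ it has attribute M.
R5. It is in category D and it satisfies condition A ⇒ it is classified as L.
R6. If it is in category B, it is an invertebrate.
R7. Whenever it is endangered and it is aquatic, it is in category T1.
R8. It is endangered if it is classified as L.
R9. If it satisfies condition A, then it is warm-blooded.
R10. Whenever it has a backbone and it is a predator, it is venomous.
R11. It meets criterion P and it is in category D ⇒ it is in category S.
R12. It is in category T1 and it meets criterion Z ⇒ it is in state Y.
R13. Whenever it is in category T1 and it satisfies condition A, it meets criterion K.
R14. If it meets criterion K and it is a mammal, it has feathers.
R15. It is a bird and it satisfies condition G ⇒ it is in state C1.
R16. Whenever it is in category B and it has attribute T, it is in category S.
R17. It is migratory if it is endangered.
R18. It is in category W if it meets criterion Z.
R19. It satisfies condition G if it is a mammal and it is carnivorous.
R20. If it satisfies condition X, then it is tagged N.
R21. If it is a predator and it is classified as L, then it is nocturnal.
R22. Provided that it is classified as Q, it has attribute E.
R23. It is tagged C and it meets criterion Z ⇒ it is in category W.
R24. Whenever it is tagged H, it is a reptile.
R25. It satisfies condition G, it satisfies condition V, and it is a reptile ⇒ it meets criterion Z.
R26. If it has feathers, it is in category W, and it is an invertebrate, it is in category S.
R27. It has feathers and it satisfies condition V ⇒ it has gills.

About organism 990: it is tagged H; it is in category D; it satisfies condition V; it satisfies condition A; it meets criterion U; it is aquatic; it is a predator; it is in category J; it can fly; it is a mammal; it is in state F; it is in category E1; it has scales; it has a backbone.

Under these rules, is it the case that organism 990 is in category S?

By R2 (it satisfies condition V): it is in category B.
By R5 (it is in category D, it satisfies condition A): it is classified as L.
By R6 (it is in category B): it is an invertebrate.
By R8 (it is classified as L): it is endangered.
By R10 (it has a backbone, it is a predator): it is venomous.
By R24 (it is tagged H): it is a reptile.
By R3 (it is venomous): it satisfies condition G.
By R7 (it is endangered, it is aquatic): it is in category T1.
By R13 (it is in category T1, it satisfies condition A): it meets criterion K.
By R14 (it meets criterion K, it is a mammal): it has feathers.
By R25 (it satisfies condition G, it satisfies condition V, it is a reptile): it meets criterion Z.
By R18 (it meets criterion Z): it is in category W.
By R26 (it has feathers, it is in category W, it is an invertebrate): it is in category S.

Yes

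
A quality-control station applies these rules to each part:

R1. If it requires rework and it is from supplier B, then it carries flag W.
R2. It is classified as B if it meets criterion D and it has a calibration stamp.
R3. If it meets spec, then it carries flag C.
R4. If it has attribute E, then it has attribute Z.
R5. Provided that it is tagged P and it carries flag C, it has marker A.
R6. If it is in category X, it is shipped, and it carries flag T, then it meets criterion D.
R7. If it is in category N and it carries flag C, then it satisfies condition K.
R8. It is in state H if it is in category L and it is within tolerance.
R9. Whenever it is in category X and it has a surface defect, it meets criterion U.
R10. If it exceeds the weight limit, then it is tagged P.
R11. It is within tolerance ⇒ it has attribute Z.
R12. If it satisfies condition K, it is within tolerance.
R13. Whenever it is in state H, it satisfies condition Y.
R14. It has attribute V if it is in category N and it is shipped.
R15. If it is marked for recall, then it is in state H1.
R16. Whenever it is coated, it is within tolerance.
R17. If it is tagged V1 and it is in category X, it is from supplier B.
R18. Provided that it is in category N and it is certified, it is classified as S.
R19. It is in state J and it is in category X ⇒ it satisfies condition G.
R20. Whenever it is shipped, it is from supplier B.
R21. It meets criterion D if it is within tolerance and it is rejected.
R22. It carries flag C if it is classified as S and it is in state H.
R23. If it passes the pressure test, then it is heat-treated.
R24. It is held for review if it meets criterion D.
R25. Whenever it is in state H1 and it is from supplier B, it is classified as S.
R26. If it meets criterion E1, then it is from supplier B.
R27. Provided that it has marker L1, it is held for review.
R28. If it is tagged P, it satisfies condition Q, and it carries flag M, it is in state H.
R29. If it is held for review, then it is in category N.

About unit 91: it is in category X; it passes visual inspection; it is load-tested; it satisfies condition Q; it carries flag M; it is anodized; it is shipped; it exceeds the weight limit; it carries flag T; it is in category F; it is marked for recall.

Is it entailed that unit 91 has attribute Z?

By R6 (it is in category X, it is shipped, it carries flag T): it meets criterion D.
By R10 (it exceeds the weight limit): it is tagged P.
By R15 (it is marked for recall): it is in state H1.
By R20 (it is shipped): it is from supplier B.
By R24 (it meets criterion D): it is held for review.
By R25 (it is in state H1, it is from supplier B): it is classified as S.
By R28 (it is tagged P, it satisfies condition Q, it carries flag M): it is in state H.
By R29 (it is held for review): it is in category N.
By R22 (it is classified as S, it is in state H): it carries flag C.
By R7 (it is in category N, it carries flag C): it satisfies condition K.
By R12 (it satisfies condition K): it is within tolerance.
By R11 (it is within tolerance): it has attribute Z.

Yes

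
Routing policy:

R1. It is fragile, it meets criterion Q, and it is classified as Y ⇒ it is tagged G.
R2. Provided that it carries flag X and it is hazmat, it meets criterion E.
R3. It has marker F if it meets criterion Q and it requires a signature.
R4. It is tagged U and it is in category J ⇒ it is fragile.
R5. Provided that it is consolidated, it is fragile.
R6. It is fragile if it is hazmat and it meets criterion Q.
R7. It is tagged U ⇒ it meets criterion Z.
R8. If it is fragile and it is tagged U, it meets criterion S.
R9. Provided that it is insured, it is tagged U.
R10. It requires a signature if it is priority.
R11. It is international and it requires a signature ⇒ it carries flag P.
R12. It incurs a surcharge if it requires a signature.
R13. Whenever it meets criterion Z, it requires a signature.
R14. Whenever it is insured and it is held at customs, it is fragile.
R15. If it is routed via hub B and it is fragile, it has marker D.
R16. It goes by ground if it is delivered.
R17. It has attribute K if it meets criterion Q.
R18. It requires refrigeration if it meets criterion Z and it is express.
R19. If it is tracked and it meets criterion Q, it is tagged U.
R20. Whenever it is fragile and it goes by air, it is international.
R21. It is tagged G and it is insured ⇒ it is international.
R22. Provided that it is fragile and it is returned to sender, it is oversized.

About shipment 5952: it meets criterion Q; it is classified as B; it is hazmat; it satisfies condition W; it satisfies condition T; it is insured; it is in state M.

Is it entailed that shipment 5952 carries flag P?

Forward chaining from the given facts derives: is fragile, is tagged U, has attribute K, meets criterion Z, meets criterion S, requires a signature, has marker F, incurs a surcharge.
The only rule concluding "it carries flag P" is R11, which needs "it is international"; that is never established.

No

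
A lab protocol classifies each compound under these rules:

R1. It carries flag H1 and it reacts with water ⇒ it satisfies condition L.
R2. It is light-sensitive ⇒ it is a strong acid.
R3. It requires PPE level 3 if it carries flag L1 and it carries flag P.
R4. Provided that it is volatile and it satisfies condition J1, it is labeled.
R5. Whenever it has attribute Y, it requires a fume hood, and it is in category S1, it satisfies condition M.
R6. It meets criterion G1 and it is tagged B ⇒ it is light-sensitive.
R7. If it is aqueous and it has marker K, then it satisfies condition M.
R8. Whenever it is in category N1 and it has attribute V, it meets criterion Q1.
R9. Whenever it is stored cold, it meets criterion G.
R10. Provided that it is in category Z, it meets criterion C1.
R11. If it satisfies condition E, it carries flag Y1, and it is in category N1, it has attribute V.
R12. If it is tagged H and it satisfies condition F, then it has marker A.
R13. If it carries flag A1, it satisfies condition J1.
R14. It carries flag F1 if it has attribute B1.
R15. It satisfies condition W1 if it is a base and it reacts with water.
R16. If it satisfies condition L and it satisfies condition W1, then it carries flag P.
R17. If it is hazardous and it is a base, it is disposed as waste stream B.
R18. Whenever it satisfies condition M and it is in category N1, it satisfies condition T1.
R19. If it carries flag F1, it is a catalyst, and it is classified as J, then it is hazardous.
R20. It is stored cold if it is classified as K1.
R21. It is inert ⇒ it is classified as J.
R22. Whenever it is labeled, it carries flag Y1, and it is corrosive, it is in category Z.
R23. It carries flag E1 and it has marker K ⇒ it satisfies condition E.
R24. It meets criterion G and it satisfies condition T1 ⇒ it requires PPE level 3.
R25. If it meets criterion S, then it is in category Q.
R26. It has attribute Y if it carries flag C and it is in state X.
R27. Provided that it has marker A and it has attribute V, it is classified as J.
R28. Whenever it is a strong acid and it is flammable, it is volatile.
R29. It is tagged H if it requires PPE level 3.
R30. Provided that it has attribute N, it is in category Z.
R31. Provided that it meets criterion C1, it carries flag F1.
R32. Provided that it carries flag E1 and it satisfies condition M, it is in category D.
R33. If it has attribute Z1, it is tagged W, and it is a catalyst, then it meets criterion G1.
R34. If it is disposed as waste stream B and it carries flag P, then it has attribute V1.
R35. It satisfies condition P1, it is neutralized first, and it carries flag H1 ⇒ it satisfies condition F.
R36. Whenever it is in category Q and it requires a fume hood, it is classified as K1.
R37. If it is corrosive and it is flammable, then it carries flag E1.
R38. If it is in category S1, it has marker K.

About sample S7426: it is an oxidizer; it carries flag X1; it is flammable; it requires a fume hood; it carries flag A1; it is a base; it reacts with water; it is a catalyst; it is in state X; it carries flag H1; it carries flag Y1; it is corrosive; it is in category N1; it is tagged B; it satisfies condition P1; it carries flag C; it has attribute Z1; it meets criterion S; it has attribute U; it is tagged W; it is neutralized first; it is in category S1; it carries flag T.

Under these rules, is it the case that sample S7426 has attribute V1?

Yes

By R1 (it carries flag H1, it reacts with water): it satisfies condition L.
By R13 (it carries flag A1): it satisfies condition J1.
By R15 (it is a base, it reacts with water): it satisfies condition W1.
By R16 (it satisfies condition L, it satisfies condition W1): it carries flag P.
By R25 (it meets criterion S): it is in category Q.
By R26 (it carries flag C, it is in state X): it has attribute Y.
By R33 (it has attribute Z1, it is tagged W, it is a catalyst): it meets criterion G1.
By R35 (it satisfies condition P1, it is neutralized first, it carries flag H1): it satisfies condition F.
By R36 (it is in category Q, it requires a fume hood): it is classified as K1.
By R37 (it is corrosive, it is flammable): it carries flag E1.
By R38 (it is in category S1): it has marker K.
By R5 (it has attribute Y, it requires a fume hood, it is in category S1): it satisfies condition M.
By R6 (it meets criterion G1, it is tagged B): it is light-sensitive.
By R18 (it satisfies condition M, it is in category N1): it satisfies condition T1.
By R20 (it is classified as K1): it is stored cold.
By R23 (it carries flag E1, it has marker K): it satisfies condition E.
By R2 (it is light-sensitive): it is a strong acid.
By R9 (it is stored cold): it meets criterion G.
By R11 (it satisfies condition E, it carries flag Y1, it is in category N1): it has attribute V.
By R24 (it meets criterion G, it satisfies condition T1): it requires PPE level 3.
By R28 (it is a strong acid, it is flammable): it is volatile.
By R29 (it requires PPE level 3): it is tagged H.
By R4 (it is volatile, it satisfies condition J1): it is labeled.
By R12 (it is tagged H, it satisfies condition F): it has marker A.
By R22 (it is labeled, it carries flag Y1, it is corrosive): it is in category Z.
By R27 (it has marker A, it has attribute V): it is classified as J.
By R10 (it is in category Z): it meets criterion C1.
By R31 (it meets criterion C1): it carries flag F1.
By R19 (it carries flag F1, it is a catalyst, it is classified as J): it is hazardous.
By R17 (it is hazardous, it is a base): it is disposed as waste stream B.
By R34 (it is disposed as waste stream B, it carries flag P): it has attribute V1.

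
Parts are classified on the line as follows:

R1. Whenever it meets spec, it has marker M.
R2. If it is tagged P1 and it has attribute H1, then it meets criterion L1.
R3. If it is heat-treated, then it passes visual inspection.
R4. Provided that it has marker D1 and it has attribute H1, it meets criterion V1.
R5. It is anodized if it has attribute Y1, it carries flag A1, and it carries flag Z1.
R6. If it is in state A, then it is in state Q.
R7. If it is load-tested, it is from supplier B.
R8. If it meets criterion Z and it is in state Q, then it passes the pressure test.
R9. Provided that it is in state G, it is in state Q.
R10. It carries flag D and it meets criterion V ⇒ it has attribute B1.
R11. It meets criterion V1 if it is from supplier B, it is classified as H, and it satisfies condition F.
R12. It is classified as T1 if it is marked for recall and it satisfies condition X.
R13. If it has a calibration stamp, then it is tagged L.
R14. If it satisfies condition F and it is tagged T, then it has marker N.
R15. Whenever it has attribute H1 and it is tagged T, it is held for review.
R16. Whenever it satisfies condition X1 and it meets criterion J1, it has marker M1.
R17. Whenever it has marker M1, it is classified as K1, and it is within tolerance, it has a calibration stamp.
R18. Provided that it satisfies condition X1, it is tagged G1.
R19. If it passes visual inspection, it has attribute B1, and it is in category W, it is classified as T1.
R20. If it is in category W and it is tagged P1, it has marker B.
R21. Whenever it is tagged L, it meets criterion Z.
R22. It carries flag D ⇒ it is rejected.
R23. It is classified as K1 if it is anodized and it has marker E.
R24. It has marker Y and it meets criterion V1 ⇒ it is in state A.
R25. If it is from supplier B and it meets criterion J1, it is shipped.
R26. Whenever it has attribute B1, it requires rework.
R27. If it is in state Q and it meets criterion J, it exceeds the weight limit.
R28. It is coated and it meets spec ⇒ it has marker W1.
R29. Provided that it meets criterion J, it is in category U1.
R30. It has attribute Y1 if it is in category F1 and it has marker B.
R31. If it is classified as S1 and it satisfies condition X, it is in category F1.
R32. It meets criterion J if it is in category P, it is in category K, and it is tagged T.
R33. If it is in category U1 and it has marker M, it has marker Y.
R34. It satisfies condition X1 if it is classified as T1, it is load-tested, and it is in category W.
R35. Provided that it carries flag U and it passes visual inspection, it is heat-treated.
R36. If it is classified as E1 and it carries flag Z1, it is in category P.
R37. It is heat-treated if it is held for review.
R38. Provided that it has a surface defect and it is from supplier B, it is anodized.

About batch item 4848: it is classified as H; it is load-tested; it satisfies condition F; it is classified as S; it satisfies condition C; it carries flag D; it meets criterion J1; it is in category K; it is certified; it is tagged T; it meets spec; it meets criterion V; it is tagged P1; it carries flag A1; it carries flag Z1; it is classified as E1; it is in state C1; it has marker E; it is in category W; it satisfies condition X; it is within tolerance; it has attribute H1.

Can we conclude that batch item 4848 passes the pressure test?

Forward chaining from the given facts derives: has marker M, meets criterion L1, is from supplier B, has attribute B1, meets criterion V1, has marker N, is held for review, has marker B, is rejected, is shipped, requires rework, is in category P, is heat-treated, passes visual inspection, is classified as T1, meets criterion J, satisfies condition X1, has marker M1, is tagged G1, is in category U1, has marker Y, is in state A, is in state Q, exceeds the weight limit.
The only rule concluding "it passes the pressure test" is R8, which needs "it meets criterion Z"; that is never established.

No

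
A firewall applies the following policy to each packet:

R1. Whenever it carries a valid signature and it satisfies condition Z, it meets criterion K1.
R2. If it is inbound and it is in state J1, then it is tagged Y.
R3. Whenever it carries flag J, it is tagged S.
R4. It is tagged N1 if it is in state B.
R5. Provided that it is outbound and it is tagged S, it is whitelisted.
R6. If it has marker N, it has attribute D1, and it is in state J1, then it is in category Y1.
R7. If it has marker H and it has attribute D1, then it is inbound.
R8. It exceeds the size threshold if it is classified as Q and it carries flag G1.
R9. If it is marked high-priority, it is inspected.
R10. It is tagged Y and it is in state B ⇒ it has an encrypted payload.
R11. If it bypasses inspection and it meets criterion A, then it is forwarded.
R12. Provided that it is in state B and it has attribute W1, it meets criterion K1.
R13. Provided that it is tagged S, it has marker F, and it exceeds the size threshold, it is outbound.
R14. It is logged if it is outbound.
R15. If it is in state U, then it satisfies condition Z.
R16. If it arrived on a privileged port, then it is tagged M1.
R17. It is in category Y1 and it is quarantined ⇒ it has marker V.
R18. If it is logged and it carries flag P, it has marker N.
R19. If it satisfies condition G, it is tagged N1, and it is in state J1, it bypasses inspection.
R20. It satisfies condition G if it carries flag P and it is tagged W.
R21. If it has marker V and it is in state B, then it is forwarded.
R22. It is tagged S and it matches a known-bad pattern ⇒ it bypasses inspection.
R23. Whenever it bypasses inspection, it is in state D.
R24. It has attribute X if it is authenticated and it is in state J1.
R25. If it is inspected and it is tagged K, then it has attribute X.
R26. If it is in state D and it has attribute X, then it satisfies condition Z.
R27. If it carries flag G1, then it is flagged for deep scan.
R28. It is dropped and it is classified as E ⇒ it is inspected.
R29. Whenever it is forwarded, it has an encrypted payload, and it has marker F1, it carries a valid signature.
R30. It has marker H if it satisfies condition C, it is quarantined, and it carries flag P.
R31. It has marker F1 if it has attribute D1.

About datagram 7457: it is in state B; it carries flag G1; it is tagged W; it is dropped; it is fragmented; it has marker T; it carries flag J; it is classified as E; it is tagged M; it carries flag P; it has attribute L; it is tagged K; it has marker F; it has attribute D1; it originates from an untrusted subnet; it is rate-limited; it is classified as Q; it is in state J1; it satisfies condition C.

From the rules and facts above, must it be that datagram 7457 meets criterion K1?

No

Forward chaining from the given facts derives: is tagged S, is tagged N1, exceeds the size threshold, is outbound, is logged, has marker N, satisfies condition G, is flagged for deep scan, is inspected, has marker F1, is whitelisted, is in category Y1, bypasses inspection, is in state D, has attribute X, satisfies condition Z.
Rules concluding "it meets criterion K1": R1 needs "it carries a valid signature"; R12 needs "it has attribute W1" — none of these are established.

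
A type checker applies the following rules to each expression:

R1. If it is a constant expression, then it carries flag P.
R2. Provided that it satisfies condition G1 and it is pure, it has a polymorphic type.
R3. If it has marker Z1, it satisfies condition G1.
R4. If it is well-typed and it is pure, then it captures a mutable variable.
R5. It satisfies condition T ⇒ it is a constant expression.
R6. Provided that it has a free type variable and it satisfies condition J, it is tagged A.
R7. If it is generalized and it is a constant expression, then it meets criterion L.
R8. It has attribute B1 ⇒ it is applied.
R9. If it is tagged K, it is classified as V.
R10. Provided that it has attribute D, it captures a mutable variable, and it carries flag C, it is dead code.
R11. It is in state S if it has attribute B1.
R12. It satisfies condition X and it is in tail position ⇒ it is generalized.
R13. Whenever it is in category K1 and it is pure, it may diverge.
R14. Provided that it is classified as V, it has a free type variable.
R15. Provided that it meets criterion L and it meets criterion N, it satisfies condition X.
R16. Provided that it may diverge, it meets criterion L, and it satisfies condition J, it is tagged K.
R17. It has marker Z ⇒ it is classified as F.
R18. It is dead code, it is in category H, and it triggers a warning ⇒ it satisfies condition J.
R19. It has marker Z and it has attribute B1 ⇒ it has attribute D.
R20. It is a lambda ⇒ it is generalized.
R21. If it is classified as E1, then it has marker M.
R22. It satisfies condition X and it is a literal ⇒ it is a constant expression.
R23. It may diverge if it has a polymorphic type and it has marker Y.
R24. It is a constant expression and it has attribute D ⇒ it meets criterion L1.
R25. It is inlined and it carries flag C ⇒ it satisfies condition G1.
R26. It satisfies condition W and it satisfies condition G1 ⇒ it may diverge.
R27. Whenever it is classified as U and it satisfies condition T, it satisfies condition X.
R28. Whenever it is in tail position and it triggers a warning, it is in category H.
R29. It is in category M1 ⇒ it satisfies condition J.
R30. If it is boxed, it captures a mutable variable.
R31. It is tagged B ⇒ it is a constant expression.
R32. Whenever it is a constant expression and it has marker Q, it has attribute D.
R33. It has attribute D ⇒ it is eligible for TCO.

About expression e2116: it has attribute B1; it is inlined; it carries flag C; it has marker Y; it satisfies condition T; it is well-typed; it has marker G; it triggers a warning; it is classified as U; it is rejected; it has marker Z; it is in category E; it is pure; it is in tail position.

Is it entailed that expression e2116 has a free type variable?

By R4 (it is well-typed, it is pure): it captures a mutable variable.
By R5 (it satisfies condition T): it is a constant expression.
By R19 (it has marker Z, it has attribute B1): it has attribute D.
By R25 (it is inlined, it carries flag C): it satisfies condition G1.
By R27 (it is classified as U, it satisfies condition T): it satisfies condition X.
By R28 (it is in tail position, it triggers a warning): it is in category H.
By R2 (it satisfies condition G1, it is pure): it has a polymorphic type.
By R10 (it has attribute D, it captures a mutable variable, it carries flag C): it is dead code.
By R12 (it satisfies condition X, it is in tail position): it is generalized.
By R18 (it is dead code, it is in category H, it triggers a warning): it satisfies condition J.
By R23 (it has a polymorphic type, it has marker Y): it may diverge.
By R7 (it is generalized, it is a constant expression): it meets criterion L.
By R16 (it may diverge, it meets criterion L, it satisfies condition J): it is tagged K.
By R9 (it is tagged K): it is classified as V.
By R14 (it is classified as V): it has a free type variable.

Yes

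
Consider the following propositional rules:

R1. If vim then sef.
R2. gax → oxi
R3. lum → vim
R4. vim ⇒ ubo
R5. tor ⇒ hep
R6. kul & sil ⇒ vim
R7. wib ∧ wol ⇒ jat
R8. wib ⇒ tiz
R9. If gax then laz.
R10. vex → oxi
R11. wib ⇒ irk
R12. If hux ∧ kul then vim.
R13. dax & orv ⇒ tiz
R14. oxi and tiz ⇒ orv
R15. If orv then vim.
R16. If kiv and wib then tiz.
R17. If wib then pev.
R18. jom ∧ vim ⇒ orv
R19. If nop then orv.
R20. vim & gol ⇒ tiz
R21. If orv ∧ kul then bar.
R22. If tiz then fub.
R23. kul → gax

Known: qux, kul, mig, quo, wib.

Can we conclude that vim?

Yes

tiz  (by R8: wib)
gax  (by R23: kul)
oxi  (by R2: gax)
orv  (by R14: oxi, tiz)
vim  (by R15: orv)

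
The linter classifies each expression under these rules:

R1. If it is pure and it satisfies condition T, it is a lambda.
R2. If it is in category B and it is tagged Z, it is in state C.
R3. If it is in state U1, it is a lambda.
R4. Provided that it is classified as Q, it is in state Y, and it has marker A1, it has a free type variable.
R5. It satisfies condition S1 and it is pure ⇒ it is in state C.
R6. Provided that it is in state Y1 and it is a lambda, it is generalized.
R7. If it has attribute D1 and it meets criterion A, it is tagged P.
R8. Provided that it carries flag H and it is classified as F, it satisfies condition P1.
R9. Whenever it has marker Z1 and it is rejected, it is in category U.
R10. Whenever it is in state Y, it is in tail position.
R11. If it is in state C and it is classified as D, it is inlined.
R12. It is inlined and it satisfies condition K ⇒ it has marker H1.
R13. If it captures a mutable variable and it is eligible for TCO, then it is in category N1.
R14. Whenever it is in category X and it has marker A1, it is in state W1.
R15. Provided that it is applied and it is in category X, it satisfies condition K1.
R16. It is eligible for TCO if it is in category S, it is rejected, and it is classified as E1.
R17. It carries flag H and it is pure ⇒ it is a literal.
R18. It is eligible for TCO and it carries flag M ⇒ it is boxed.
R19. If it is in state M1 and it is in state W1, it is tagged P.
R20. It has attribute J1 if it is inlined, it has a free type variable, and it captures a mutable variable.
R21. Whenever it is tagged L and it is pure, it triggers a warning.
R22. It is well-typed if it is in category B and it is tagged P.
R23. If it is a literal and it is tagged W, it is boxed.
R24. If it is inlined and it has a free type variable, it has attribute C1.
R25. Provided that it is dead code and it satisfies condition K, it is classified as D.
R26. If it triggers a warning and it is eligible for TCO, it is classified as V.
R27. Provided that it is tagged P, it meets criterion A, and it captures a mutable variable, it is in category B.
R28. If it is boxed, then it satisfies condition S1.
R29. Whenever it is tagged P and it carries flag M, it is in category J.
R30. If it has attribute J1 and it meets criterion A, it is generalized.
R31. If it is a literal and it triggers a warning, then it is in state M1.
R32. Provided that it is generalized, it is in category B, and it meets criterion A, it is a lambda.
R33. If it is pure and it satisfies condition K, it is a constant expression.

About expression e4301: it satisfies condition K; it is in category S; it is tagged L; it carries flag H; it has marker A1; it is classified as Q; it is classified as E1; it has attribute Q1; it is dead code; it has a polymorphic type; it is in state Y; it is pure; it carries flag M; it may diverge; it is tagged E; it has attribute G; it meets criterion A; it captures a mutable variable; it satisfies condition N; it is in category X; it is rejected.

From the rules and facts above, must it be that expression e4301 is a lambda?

Yes

By R4 (it is classified as Q, it is in state Y, it has marker A1): it has a free type variable.
By R14 (it is in category X, it has marker A1): it is in state W1.
By R16 (it is in category S, it is rejected, it is classified as E1): it is eligible for TCO.
By R17 (it carries flag H, it is pure): it is a literal.
By R18 (it is eligible for TCO, it carries flag M): it is boxed.
By R21 (it is tagged L, it is pure): it triggers a warning.
By R25 (it is dead code, it satisfies condition K): it is classified as D.
By R28 (it is boxed): it satisfies condition S1.
By R31 (it is a literal, it triggers a warning): it is in state M1.
By R5 (it satisfies condition S1, it is pure): it is in state C.
By R11 (it is in state C, it is classified as D): it is inlined.
By R19 (it is in state M1, it is in state W1): it is tagged P.
By R20 (it is inlined, it has a free type variable, it captures a mutable variable): it has attribute J1.
By R27 (it is tagged P, it meets criterion A, it captures a mutable variable): it is in category B.
By R30 (it has attribute J1, it meets criterion A): it is generalized.
By R32 (it is generalized, it is in category B, it meets criterion A): it is a lambda.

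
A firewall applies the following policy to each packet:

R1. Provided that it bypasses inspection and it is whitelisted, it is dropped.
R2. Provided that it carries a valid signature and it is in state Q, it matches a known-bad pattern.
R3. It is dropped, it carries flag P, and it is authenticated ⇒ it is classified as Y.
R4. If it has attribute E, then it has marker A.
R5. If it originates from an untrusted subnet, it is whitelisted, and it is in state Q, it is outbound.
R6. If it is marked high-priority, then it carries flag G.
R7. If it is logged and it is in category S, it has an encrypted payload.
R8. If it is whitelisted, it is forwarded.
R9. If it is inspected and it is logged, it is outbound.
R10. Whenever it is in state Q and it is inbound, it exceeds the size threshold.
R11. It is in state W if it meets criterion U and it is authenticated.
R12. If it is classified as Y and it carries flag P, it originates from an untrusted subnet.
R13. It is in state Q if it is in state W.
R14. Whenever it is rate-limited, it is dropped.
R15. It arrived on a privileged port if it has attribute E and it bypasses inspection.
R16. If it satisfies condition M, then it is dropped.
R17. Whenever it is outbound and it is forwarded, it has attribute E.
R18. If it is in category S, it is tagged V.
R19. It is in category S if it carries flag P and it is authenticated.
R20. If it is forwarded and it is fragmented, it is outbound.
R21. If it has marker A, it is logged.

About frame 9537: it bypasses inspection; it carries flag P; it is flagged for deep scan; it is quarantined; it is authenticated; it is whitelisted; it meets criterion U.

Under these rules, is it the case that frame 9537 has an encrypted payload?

By R1 (it bypasses inspection, it is whitelisted): it is dropped.
By R3 (it is dropped, it carries flag P, it is authenticated): it is classified as Y.
By R8 (it is whitelisted): it is forwarded.
By R11 (it meets criterion U, it is authenticated): it is in state W.
By R12 (it is classified as Y, it carries flag P): it originates from an untrusted subnet.
By R13 (it is in state W): it is in state Q.
By R19 (it carries flag P, it is authenticated): it is in category S.
By R5 (it originates from an untrusted subnet, it is whitelisted, it is in state Q): it is outbound.
By R17 (it is outbound, it is forwarded): it has attribute E.
By R4 (it has attribute E): it has marker A.
By R21 (it has marker A): it is logged.
By R7 (it is logged, it is in category S): it has an encrypted payload.

Yes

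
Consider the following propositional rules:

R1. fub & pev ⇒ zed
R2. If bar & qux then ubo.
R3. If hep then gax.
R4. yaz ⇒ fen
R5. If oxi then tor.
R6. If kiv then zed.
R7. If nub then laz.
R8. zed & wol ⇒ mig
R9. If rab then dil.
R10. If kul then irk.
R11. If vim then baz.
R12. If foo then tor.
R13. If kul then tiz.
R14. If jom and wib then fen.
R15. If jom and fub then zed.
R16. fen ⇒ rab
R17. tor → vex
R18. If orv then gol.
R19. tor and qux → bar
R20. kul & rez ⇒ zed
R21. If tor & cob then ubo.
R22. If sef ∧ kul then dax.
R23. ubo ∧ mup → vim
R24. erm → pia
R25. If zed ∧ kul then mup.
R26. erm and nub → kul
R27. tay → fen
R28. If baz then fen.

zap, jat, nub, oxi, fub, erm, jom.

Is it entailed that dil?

No

Forward chaining from the given facts derives: tor, laz, zed, vex, pia, kul, irk, tiz, mup.
The only rule concluding dil is R9, which needs rab; that is never established.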